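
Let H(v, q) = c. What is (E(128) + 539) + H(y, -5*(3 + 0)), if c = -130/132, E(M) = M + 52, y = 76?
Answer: 47389/66 ≈ 718.02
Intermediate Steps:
E(M) = 52 + M
c = -65/66 (c = -130*1/132 = -65/66 ≈ -0.98485)
H(v, q) = -65/66
(E(128) + 539) + H(y, -5*(3 + 0)) = ((52 + 128) + 539) - 65/66 = (180 + 539) - 65/66 = 719 - 65/66 = 47389/66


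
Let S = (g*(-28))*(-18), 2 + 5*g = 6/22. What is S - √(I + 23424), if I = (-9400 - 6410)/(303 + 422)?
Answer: -9576/55 - √492031110/145 ≈ -327.09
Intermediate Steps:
I = -3162/145 (I = -15810/725 = -15810*1/725 = -3162/145 ≈ -21.807)
g = -19/55 (g = -⅖ + (6/22)/5 = -⅖ + (6*(1/22))/5 = -⅖ + (⅕)*(3/11) = -⅖ + 3/55 = -19/55 ≈ -0.34545)
S = -9576/55 (S = -19/55*(-28)*(-18) = (532/55)*(-18) = -9576/55 ≈ -174.11)
S - √(I + 23424) = -9576/55 - √(-3162/145 + 23424) = -9576/55 - √(3393318/145) = -9576/55 - √492031110/145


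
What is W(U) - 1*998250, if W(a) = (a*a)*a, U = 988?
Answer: 963432022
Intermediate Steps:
W(a) = a³ (W(a) = a²*a = a³)
W(U) - 1*998250 = 988³ - 1*998250 = 964430272 - 998250 = 963432022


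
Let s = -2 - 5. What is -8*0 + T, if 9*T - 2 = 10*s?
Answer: -68/9 ≈ -7.5556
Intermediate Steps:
s = -7
T = -68/9 (T = 2/9 + (10*(-7))/9 = 2/9 + (⅑)*(-70) = 2/9 - 70/9 = -68/9 ≈ -7.5556)
-8*0 + T = -8*0 - 68/9 = 0 - 68/9 = -68/9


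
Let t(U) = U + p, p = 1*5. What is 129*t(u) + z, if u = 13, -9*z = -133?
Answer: 21031/9 ≈ 2336.8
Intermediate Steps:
z = 133/9 (z = -⅑*(-133) = 133/9 ≈ 14.778)
p = 5
t(U) = 5 + U (t(U) = U + 5 = 5 + U)
129*t(u) + z = 129*(5 + 13) + 133/9 = 129*18 + 133/9 = 2322 + 133/9 = 21031/9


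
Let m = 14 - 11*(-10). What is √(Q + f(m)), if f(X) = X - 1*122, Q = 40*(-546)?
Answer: I*√21838 ≈ 147.78*I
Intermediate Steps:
Q = -21840
m = 124 (m = 14 + 110 = 124)
f(X) = -122 + X (f(X) = X - 122 = -122 + X)
√(Q + f(m)) = √(-21840 + (-122 + 124)) = √(-21840 + 2) = √(-21838) = I*√21838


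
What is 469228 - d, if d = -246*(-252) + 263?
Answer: 406973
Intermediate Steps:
d = 62255 (d = 61992 + 263 = 62255)
469228 - d = 469228 - 1*62255 = 469228 - 62255 = 406973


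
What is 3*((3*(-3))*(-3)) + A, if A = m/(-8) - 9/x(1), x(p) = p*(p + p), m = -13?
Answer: 625/8 ≈ 78.125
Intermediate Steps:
x(p) = 2*p² (x(p) = p*(2*p) = 2*p²)
A = -23/8 (A = -13/(-8) - 9/(2*1²) = -13*(-⅛) - 9/(2*1) = 13/8 - 9/2 = -23/8 ≈ -2.8750)
3*((3*(-3))*(-3)) + A = 3*((3*(-3))*(-3)) - 23/8 = 3*(-9*(-3)) - 23/8 = 3*27 - 23/8 = 81 - 23/8 = 625/8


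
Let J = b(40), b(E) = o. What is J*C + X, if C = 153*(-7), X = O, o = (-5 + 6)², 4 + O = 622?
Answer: -453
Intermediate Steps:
O = 618 (O = -4 + 622 = 618)
o = 1 (o = 1² = 1)
b(E) = 1
X = 618
C = -1071
J = 1
J*C + X = 1*(-1071) + 618 = -1071 + 618 = -453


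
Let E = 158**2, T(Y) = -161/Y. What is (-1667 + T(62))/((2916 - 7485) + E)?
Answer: -20703/252898 ≈ -0.081863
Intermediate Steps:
E = 24964
(-1667 + T(62))/((2916 - 7485) + E) = (-1667 - 161/62)/((2916 - 7485) + 24964) = (-1667 - 161*1/62)/(-4569 + 24964) = (-1667 - 161/62)/20395 = -103515/62*1/20395 = -20703/252898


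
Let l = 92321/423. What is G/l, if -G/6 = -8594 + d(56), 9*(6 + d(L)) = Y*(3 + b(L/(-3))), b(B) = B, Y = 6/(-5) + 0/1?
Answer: 109107492/461605 ≈ 236.37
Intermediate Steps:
Y = -6/5 (Y = 6*(-1/5) + 0*1 = -6/5 + 0 = -6/5 ≈ -1.2000)
l = 92321/423 (l = 92321*(1/423) = 92321/423 ≈ 218.25)
d(L) = -32/5 + 2*L/45 (d(L) = -6 + (-6*(3 + L/(-3))/5)/9 = -6 + (-6*(3 + L*(-1/3))/5)/9 = -6 + (-6*(3 - L/3)/5)/9 = -6 + (-18/5 + 2*L/5)/9 = -6 + (-2/5 + 2*L/45) = -32/5 + 2*L/45)
G = 773812/15 (G = -6*(-8594 + (-32/5 + (2/45)*56)) = -6*(-8594 + (-32/5 + 112/45)) = -6*(-8594 - 176/45) = -6*(-386906/45) = 773812/15 ≈ 51587.)
G/l = 773812/(15*(92321/423)) = (773812/15)*(423/92321) = 109107492/461605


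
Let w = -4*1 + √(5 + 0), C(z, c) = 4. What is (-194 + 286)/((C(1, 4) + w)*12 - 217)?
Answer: -19964/46369 - 1104*√5/46369 ≈ -0.48378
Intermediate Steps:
w = -4 + √5 ≈ -1.7639
(-194 + 286)/((C(1, 4) + w)*12 - 217) = (-194 + 286)/((4 + (-4 + √5))*12 - 217) = 92/(√5*12 - 217) = 92/(12*√5 - 217) = 92/(-217 + 12*√5)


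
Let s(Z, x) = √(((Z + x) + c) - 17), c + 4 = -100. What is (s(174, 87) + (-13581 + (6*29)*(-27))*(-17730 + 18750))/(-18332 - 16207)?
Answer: 6214860/11513 - 2*√35/34539 ≈ 539.81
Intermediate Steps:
c = -104 (c = -4 - 100 = -104)
s(Z, x) = √(-121 + Z + x) (s(Z, x) = √(((Z + x) - 104) - 17) = √((-104 + Z + x) - 17) = √(-121 + Z + x))
(s(174, 87) + (-13581 + (6*29)*(-27))*(-17730 + 18750))/(-18332 - 16207) = (√(-121 + 174 + 87) + (-13581 + (6*29)*(-27))*(-17730 + 18750))/(-18332 - 16207) = (√140 + (-13581 + 174*(-27))*1020)/(-34539) = (2*√35 + (-13581 - 4698)*1020)*(-1/34539) = (2*√35 - 18279*1020)*(-1/34539) = (2*√35 - 18644580)*(-1/34539) = (-18644580 + 2*√35)*(-1/34539) = 6214860/11513 - 2*√35/34539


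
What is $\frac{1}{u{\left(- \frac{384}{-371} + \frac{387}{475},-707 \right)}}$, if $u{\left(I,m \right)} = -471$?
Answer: $- \frac{1}{471} \approx -0.0021231$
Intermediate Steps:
$\frac{1}{u{\left(- \frac{384}{-371} + \frac{387}{475},-707 \right)}} = \frac{1}{-471} = - \frac{1}{471}$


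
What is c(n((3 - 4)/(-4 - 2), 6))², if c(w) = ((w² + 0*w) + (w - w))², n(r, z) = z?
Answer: 1679616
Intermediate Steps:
c(w) = w⁴ (c(w) = ((w² + 0) + 0)² = (w² + 0)² = (w²)² = w⁴)
c(n((3 - 4)/(-4 - 2), 6))² = (6⁴)² = 1296² = 1679616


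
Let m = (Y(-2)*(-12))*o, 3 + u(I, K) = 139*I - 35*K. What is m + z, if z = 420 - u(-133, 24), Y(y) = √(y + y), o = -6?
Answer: 19750 + 144*I ≈ 19750.0 + 144.0*I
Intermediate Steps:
Y(y) = √2*√y (Y(y) = √(2*y) = √2*√y)
u(I, K) = -3 - 35*K + 139*I (u(I, K) = -3 + (139*I - 35*K) = -3 + (-35*K + 139*I) = -3 - 35*K + 139*I)
m = 144*I (m = ((√2*√(-2))*(-12))*(-6) = ((√2*(I*√2))*(-12))*(-6) = ((2*I)*(-12))*(-6) = -24*I*(-6) = 144*I ≈ 144.0*I)
z = 19750 (z = 420 - (-3 - 35*24 + 139*(-133)) = 420 - (-3 - 840 - 18487) = 420 - 1*(-19330) = 420 + 19330 = 19750)
m + z = 144*I + 19750 = 19750 + 144*I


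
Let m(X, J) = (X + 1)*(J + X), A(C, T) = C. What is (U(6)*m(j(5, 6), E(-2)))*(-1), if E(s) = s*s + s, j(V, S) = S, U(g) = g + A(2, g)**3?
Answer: -784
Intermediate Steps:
U(g) = 8 + g (U(g) = g + 2**3 = g + 8 = 8 + g)
E(s) = s + s**2 (E(s) = s**2 + s = s + s**2)
m(X, J) = (1 + X)*(J + X)
(U(6)*m(j(5, 6), E(-2)))*(-1) = ((8 + 6)*(-2*(1 - 2) + 6 + 6**2 - 2*(1 - 2)*6))*(-1) = (14*(-2*(-1) + 6 + 36 - 2*(-1)*6))*(-1) = (14*(2 + 6 + 36 + 2*6))*(-1) = (14*(2 + 6 + 36 + 12))*(-1) = (14*56)*(-1) = 784*(-1) = -784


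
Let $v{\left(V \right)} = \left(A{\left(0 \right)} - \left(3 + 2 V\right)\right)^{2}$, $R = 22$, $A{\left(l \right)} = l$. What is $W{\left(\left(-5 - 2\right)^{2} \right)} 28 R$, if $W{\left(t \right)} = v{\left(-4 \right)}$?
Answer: $15400$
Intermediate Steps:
$v{\left(V \right)} = \left(-3 - 2 V\right)^{2}$ ($v{\left(V \right)} = \left(0 - \left(3 + 2 V\right)\right)^{2} = \left(-3 - 2 V\right)^{2}$)
$W{\left(t \right)} = 25$ ($W{\left(t \right)} = \left(3 + 2 \left(-4\right)\right)^{2} = \left(3 - 8\right)^{2} = \left(-5\right)^{2} = 25$)
$W{\left(\left(-5 - 2\right)^{2} \right)} 28 R = 25 \cdot 28 \cdot 22 = 700 \cdot 22 = 15400$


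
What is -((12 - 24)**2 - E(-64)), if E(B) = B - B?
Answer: -144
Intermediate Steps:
E(B) = 0
-((12 - 24)**2 - E(-64)) = -((12 - 24)**2 - 1*0) = -((-12)**2 + 0) = -(144 + 0) = -1*144 = -144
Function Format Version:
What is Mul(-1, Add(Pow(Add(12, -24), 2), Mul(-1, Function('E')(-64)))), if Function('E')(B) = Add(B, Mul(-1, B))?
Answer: -144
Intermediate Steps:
Function('E')(B) = 0
Mul(-1, Add(Pow(Add(12, -24), 2), Mul(-1, Function('E')(-64)))) = Mul(-1, Add(Pow(Add(12, -24), 2), Mul(-1, 0))) = Mul(-1, Add(Pow(-12, 2), 0)) = Mul(-1, Add(144, 0)) = Mul(-1, 144) = -144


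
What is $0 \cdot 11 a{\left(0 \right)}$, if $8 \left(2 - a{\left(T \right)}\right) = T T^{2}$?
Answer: $0$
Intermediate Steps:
$a{\left(T \right)} = 2 - \frac{T^{3}}{8}$ ($a{\left(T \right)} = 2 - \frac{T T^{2}}{8} = 2 - \frac{T^{3}}{8}$)
$0 \cdot 11 a{\left(0 \right)} = 0 \cdot 11 \left(2 - \frac{0^{3}}{8}\right) = 0 \left(2 - 0\right) = 0 \left(2 + 0\right) = 0 \cdot 2 = 0$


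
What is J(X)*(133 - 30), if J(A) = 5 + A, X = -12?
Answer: -721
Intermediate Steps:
J(X)*(133 - 30) = (5 - 12)*(133 - 30) = -7*103 = -721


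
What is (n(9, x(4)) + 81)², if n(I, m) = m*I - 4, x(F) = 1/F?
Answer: 100489/16 ≈ 6280.6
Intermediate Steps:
n(I, m) = -4 + I*m (n(I, m) = I*m - 4 = -4 + I*m)
(n(9, x(4)) + 81)² = ((-4 + 9/4) + 81)² = (-7/4 + 81)² = (317/4)² = 100489/16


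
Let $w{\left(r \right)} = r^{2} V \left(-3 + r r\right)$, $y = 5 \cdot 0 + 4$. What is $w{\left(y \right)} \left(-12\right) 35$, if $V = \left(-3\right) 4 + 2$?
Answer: $873600$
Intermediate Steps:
$y = 4$ ($y = 0 + 4 = 4$)
$V = -10$ ($V = -12 + 2 = -10$)
$w{\left(r \right)} = - 10 r^{2} \left(-3 + r^{2}\right)$ ($w{\left(r \right)} = r^{2} \left(-10\right) \left(-3 + r r\right) = - 10 r^{2} \left(-3 + r^{2}\right)$)
$w{\left(y \right)} \left(-12\right) 35 = 10 \cdot 4^{2} \left(3 - 4^{2}\right) \left(-12\right) 35 = 10 \cdot 16 \left(3 - 16\right) \left(-12\right) 35 = 10 \cdot 16 \left(-13\right) \left(-12\right) 35 = \left(-2080\right) \left(-12\right) 35 = 24960 \cdot 35 = 873600$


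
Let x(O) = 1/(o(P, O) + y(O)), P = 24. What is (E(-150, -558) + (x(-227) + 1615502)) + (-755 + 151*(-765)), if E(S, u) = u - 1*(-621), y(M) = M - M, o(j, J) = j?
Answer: 35983081/24 ≈ 1.4993e+6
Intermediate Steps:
y(M) = 0
x(O) = 1/24 (x(O) = 1/(24 + 0) = 1/24)
E(S, u) = 621 + u (E(S, u) = u + 621 = 621 + u)
(E(-150, -558) + (x(-227) + 1615502)) + (-755 + 151*(-765)) = ((621 - 558) + (1/24 + 1615502)) + (-755 + 151*(-765)) = (63 + 38772049/24) + (-755 - 115515) = 38773561/24 - 116270 = 35983081/24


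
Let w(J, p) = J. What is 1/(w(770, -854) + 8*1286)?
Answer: 1/11058 ≈ 9.0432e-5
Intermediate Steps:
1/(w(770, -854) + 8*1286) = 1/(770 + 8*1286) = 1/(770 + 10288) = 1/11058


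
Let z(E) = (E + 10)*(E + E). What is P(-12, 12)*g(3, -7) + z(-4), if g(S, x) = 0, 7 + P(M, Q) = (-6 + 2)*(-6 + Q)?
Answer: -48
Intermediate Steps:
P(M, Q) = 17 - 4*Q (P(M, Q) = -7 + (-6 + 2)*(-6 + Q) = -7 - 4*(-6 + Q) = -7 + (24 - 4*Q) = 17 - 4*Q)
z(E) = 2*E*(10 + E) (z(E) = (10 + E)*(2*E) = 2*E*(10 + E))
P(-12, 12)*g(3, -7) + z(-4) = (17 - 4*12)*0 + 2*(-4)*(10 - 4) = (17 - 48)*0 + 2*(-4)*6 = -31*0 - 48 = 0 - 48 = -48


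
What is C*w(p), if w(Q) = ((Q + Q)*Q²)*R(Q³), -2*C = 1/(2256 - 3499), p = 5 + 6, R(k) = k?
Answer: 161051/113 ≈ 1425.2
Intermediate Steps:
p = 11
C = 1/2486 (C = -1/(2*(2256 - 3499)) = -½/(-1243) = -½*(-1/1243) = 1/2486 ≈ 0.00040225)
w(Q) = 2*Q⁶ (w(Q) = ((Q + Q)*Q²)*Q³ = ((2*Q)*Q²)*Q³ = (2*Q³)*Q³ = 2*Q⁶)
C*w(p) = (2*11⁶)/2486 = (2*1771561)/2486 = (1/2486)*3543122 = 161051/113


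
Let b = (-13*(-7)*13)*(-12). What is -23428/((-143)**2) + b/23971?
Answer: -851886592/490182979 ≈ -1.7379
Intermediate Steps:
b = -14196 (b = (91*13)*(-12) = 1183*(-12) = -14196)
-23428/((-143)**2) + b/23971 = -23428/((-143)**2) - 14196/23971 = -23428/20449 - 14196*1/23971 = -23428*1/20449 - 14196/23971 = -23428/20449 - 14196/23971 = -851886592/490182979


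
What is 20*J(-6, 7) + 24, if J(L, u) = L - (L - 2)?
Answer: 64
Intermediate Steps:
J(L, u) = 2 (J(L, u) = L - (-2 + L) = L + (2 - L) = 2)
20*J(-6, 7) + 24 = 20*2 + 24 = 40 + 24 = 64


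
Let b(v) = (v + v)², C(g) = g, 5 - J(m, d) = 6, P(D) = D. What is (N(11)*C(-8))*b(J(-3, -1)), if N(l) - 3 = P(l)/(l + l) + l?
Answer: -464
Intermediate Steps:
J(m, d) = -1 (J(m, d) = 5 - 1*6 = 5 - 6 = -1)
b(v) = 4*v² (b(v) = (2*v)² = 4*v²)
N(l) = 7/2 + l (N(l) = 3 + (l/(l + l) + l) = 3 + (l/((2*l)) + l) = 3 + (l*(1/(2*l)) + l) = 3 + (½ + l) = 7/2 + l)
(N(11)*C(-8))*b(J(-3, -1)) = ((7/2 + 11)*(-8))*(4*(-1)²) = ((29/2)*(-8))*(4*1) = -116*4 = -464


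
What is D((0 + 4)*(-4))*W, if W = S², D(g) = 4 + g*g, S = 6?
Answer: 9360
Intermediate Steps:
D(g) = 4 + g²
W = 36 (W = 6² = 36)
D((0 + 4)*(-4))*W = (4 + ((0 + 4)*(-4))²)*36 = (4 + (4*(-4))²)*36 = (4 + (-16)²)*36 = (4 + 256)*36 = 260*36 = 9360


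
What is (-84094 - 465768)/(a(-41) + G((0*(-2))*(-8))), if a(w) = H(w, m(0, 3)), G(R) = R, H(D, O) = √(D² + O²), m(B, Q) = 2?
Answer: -549862*√1685/1685 ≈ -13395.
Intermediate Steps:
a(w) = √(4 + w²) (a(w) = √(w² + 2²) = √(w² + 4) = √(4 + w²))
(-84094 - 465768)/(a(-41) + G((0*(-2))*(-8))) = (-84094 - 465768)/(√(4 + (-41)²) + (0*(-2))*(-8)) = -549862/(√(4 + 1681) + 0*(-8)) = -549862/(√1685 + 0) = -549862*√1685/1685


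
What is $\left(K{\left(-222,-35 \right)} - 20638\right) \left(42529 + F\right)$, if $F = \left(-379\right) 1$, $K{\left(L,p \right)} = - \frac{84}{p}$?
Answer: $-869790540$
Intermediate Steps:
$F = -379$
$\left(K{\left(-222,-35 \right)} - 20638\right) \left(42529 + F\right) = \left(- \frac{84}{-35} - 20638\right) \left(42529 - 379\right) = \left(\left(-84\right) \left(- \frac{1}{35}\right) - 20638\right) 42150 = \left(\frac{12}{5} - 20638\right) 42150 = \left(- \frac{103178}{5}\right) 42150 = -869790540$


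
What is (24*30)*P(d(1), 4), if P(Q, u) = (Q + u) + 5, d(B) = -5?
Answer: 2880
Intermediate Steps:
P(Q, u) = 5 + Q + u
(24*30)*P(d(1), 4) = (24*30)*(5 - 5 + 4) = 720*4 = 2880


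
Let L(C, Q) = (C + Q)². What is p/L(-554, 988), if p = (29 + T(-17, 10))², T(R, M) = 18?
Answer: 2209/188356 ≈ 0.011728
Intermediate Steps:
p = 2209 (p = (29 + 18)² = 47² = 2209)
p/L(-554, 988) = 2209/((-554 + 988)²) = 2209/(434²) = 2209/188356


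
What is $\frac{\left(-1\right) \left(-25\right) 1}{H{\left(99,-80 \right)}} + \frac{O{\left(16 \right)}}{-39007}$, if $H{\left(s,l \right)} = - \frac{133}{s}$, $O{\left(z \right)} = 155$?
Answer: $- \frac{5082260}{273049} \approx -18.613$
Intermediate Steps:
$\frac{\left(-1\right) \left(-25\right) 1}{H{\left(99,-80 \right)}} + \frac{O{\left(16 \right)}}{-39007} = \frac{\left(-1\right) \left(-25\right) 1}{\left(-133\right) \frac{1}{99}} + \frac{155}{-39007} = \frac{25 \cdot 1}{\left(-133\right) \frac{1}{99}} + 155 \left(- \frac{1}{39007}\right) = \frac{25}{- \frac{133}{99}} - \frac{155}{39007} = 25 \left(- \frac{99}{133}\right) - \frac{155}{39007} = - \frac{2475}{133} - \frac{155}{39007} = - \frac{5082260}{273049}$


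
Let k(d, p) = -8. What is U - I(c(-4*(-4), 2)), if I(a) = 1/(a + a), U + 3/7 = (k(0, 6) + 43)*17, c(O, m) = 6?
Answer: 49937/84 ≈ 594.49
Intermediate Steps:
U = 4162/7 (U = -3/7 + (-8 + 43)*17 = -3/7 + 35*17 = -3/7 + 595 = 4162/7 ≈ 594.57)
I(a) = 1/(2*a)
U - I(c(-4*(-4), 2)) = 4162/7 - 1/(2*6) = 4162/7 - 1*1/12 = 4162/7 - 1/12 = 49937/84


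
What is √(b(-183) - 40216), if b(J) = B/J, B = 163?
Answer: I*√1346823453/183 ≈ 200.54*I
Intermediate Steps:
b(J) = 163/J
√(b(-183) - 40216) = √(163/(-183) - 40216) = √(163*(-1/183) - 40216) = √(-163/183 - 40216) = √(-7359691/183) = I*√1346823453/183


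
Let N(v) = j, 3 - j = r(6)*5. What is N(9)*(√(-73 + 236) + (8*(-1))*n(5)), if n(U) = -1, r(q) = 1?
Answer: -16 - 2*√163 ≈ -41.534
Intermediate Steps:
j = -2 (j = 3 - 5 = -2)
N(v) = -2
N(9)*(√(-73 + 236) + (8*(-1))*n(5)) = -2*(√(-73 + 236) + (8*(-1))*(-1)) = -2*(√163 - 8*(-1)) = -2*(√163 + 8) = -2*(8 + √163) = -16 - 2*√163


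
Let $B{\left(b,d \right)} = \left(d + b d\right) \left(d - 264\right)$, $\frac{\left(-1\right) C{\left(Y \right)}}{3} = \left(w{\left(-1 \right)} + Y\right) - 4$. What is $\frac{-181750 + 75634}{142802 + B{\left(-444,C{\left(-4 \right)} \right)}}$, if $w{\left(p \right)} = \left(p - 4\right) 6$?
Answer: $- \frac{53058}{3859051} \approx -0.013749$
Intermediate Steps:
$w{\left(p \right)} = -24 + 6 p$ ($w{\left(p \right)} = \left(-4 + p\right) 6 = -24 + 6 p$)
$C{\left(Y \right)} = 102 - 3 Y$ ($C{\left(Y \right)} = - 3 \left(\left(\left(-24 + 6 \left(-1\right)\right) + Y\right) - 4\right) = - 3 \left(\left(\left(-24 - 6\right) + Y\right) - 4\right) = - 3 \left(\left(-30 + Y\right) - 4\right) = - 3 \left(-34 + Y\right) = 102 - 3 Y$)
$B{\left(b,d \right)} = \left(-264 + d\right) \left(d + b d\right)$ ($B{\left(b,d \right)} = \left(d + b d\right) \left(-264 + d\right) = \left(-264 + d\right) \left(d + b d\right)$)
$\frac{-181750 + 75634}{142802 + B{\left(-444,C{\left(-4 \right)} \right)}} = \frac{-181750 + 75634}{142802 + \left(102 - -12\right) \left(-264 + \left(102 - -12\right) - -117216 - 444 \left(102 - -12\right)\right)} = - \frac{106116}{142802 + \left(102 + 12\right) \left(-264 + \left(102 + 12\right) + 117216 - 444 \left(102 + 12\right)\right)} = - \frac{106116}{142802 + 114 \left(-264 + 114 + 117216 - 50616\right)} = - \frac{106116}{142802 + 114 \cdot 66450} = - \frac{106116}{142802 + 7575300} = - \frac{106116}{7718102} = \left(-106116\right) \frac{1}{7718102} = - \frac{53058}{3859051}$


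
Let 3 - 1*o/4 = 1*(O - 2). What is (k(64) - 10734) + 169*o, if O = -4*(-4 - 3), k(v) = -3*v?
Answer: -26474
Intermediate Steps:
O = 28 (O = -4*(-7) = 28)
o = -92 (o = 12 - 4*(28 - 2) = 12 - 4*26 = 12 - 104 = -92)
(k(64) - 10734) + 169*o = (-3*64 - 10734) + 169*(-92) = (-192 - 10734) - 15548 = -10926 - 15548 = -26474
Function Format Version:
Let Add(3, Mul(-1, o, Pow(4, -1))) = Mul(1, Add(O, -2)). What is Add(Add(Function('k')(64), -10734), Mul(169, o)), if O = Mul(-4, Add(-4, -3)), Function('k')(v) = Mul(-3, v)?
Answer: -26474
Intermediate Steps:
O = 28 (O = Mul(-4, -7) = 28)
o = -92 (o = Add(12, Mul(-4, Mul(1, Add(28, -2)))) = Add(12, Mul(-4, Mul(1, 26))) = Add(12, Mul(-4, 26)) = Add(12, -104) = -92)
Add(Add(Function('k')(64), -10734), Mul(169, o)) = Add(Add(Mul(-3, 64), -10734), Mul(169, -92)) = Add(Add(-192, -10734), -15548) = Add(-10926, -15548) = -26474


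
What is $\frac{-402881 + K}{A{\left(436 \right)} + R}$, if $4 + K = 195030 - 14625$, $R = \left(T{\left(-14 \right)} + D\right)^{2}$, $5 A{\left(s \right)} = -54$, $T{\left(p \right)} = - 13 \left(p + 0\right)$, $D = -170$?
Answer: $- \frac{61800}{37} \approx -1670.3$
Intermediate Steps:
$T{\left(p \right)} = - 13 p$
$A{\left(s \right)} = - \frac{54}{5}$ ($A{\left(s \right)} = \frac{1}{5} \left(-54\right) = - \frac{54}{5}$)
$R = 144$ ($R = \left(\left(-13\right) \left(-14\right) - 170\right)^{2} = \left(182 - 170\right)^{2} = 12^{2} = 144$)
$K = 180401$ ($K = -4 + \left(195030 - 14625\right) = -4 + 180405 = 180401$)
$\frac{-402881 + K}{A{\left(436 \right)} + R} = \frac{-402881 + 180401}{- \frac{54}{5} + 144} = - \frac{222480}{\frac{666}{5}} = \left(-222480\right) \frac{5}{666} = - \frac{61800}{37}$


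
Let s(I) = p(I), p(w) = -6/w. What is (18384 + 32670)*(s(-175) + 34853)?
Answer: 311392692174/175 ≈ 1.7794e+9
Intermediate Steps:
s(I) = -6/I
(18384 + 32670)*(s(-175) + 34853) = (18384 + 32670)*(-6/(-175) + 34853) = 51054*(-6*(-1/175) + 34853) = 51054*(6/175 + 34853) = 51054*(6099281/175) = 311392692174/175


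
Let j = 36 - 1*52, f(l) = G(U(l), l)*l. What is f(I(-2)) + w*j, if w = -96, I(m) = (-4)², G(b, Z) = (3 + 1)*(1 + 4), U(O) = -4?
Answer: 1856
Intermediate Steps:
G(b, Z) = 20 (G(b, Z) = 4*5 = 20)
I(m) = 16
f(l) = 20*l
j = -16 (j = 36 - 52 = -16)
f(I(-2)) + w*j = 20*16 - 96*(-16) = 320 + 1536 = 1856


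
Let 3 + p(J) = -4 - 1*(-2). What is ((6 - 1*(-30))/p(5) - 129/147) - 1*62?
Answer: -17169/245 ≈ -70.078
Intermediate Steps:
p(J) = -5 (p(J) = -3 + (-4 - 1*(-2)) = -3 + (-4 + 2) = -3 - 2 = -5)
((6 - 1*(-30))/p(5) - 129/147) - 1*62 = ((6 - 1*(-30))/(-5) - 129/147) - 1*62 = ((6 + 30)*(-⅕) - 129*1/147) - 62 = (36*(-⅕) - 43/49) - 62 = (-36/5 - 43/49) - 62 = -1979/245 - 62 = -17169/245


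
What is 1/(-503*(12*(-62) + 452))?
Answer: 1/146876 ≈ 6.8085e-6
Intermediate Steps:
1/(-503*(12*(-62) + 452)) = 1/(-503*(-744 + 452)) = 1/(-503*(-292)) = 1/146876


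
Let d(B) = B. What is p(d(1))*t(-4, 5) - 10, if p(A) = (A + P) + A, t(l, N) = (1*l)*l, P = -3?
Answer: -26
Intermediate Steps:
t(l, N) = l² (t(l, N) = l*l = l²)
p(A) = -3 + 2*A (p(A) = (A - 3) + A = (-3 + A) + A = -3 + 2*A)
p(d(1))*t(-4, 5) - 10 = (-3 + 2*1)*(-4)² - 10 = (-3 + 2)*16 - 10 = -1*16 - 10 = -16 - 10 = -26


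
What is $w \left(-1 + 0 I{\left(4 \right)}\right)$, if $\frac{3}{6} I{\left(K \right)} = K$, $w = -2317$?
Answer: $2317$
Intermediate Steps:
$I{\left(K \right)} = 2 K$
$w \left(-1 + 0 I{\left(4 \right)}\right) = - 2317 \left(-1 + 0 \cdot 2 \cdot 4\right) = - 2317 \left(-1 + 0 \cdot 8\right) = - 2317 \left(-1 + 0\right) = \left(-2317\right) \left(-1\right) = 2317$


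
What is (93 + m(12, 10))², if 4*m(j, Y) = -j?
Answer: 8100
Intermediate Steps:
m(j, Y) = -j/4 (m(j, Y) = (-j)/4 = -j/4)
(93 + m(12, 10))² = (93 - ¼*12)² = (93 - 3)² = 90² = 8100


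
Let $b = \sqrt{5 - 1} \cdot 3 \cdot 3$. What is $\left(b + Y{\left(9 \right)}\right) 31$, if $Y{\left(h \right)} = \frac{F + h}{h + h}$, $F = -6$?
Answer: $\frac{3379}{6} \approx 563.17$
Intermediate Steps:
$b = 18$ ($b = \sqrt{4} \cdot 3 \cdot 3 = 2 \cdot 3 \cdot 3 = 6 \cdot 3 = 18$)
$Y{\left(h \right)} = \frac{-6 + h}{2 h}$ ($Y{\left(h \right)} = \frac{-6 + h}{h + h} = \frac{-6 + h}{2 h}$)
$\left(b + Y{\left(9 \right)}\right) 31 = \left(18 + \frac{-6 + 9}{2 \cdot 9}\right) 31 = \left(18 + \frac{1}{2} \cdot \frac{1}{9} \cdot 3\right) 31 = \left(18 + \frac{1}{6}\right) 31 = \frac{109}{6} \cdot 31 = \frac{3379}{6}$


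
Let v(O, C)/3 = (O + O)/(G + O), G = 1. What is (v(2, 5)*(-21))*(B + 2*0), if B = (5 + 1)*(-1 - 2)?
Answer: 1512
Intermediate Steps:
v(O, C) = 6*O/(1 + O) (v(O, C) = 3*((O + O)/(1 + O)) = 3*((2*O)/(1 + O)) = 3*(2*O/(1 + O)) = 6*O/(1 + O))
B = -18 (B = 6*(-3) = -18)
(v(2, 5)*(-21))*(B + 2*0) = ((6*2/(1 + 2))*(-21))*(-18 + 2*0) = ((6*2/3)*(-21))*(-18 + 0) = ((6*2*(1/3))*(-21))*(-18) = (4*(-21))*(-18) = -84*(-18) = 1512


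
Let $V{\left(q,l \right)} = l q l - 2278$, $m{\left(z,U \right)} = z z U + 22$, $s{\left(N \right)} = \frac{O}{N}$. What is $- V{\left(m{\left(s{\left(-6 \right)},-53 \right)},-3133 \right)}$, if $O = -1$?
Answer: $- \frac{7253712163}{36} \approx -2.0149 \cdot 10^{8}$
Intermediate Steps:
$s{\left(N \right)} = - \frac{1}{N}$
$m{\left(z,U \right)} = 22 + U z^{2}$ ($m{\left(z,U \right)} = z^{2} U + 22 = U z^{2} + 22 = 22 + U z^{2}$)
$V{\left(q,l \right)} = -2278 + q l^{2}$ ($V{\left(q,l \right)} = q l^{2} - 2278 = -2278 + q l^{2}$)
$- V{\left(m{\left(s{\left(-6 \right)},-53 \right)},-3133 \right)} = - (-2278 + \left(22 - 53 \left(- \frac{1}{-6}\right)^{2}\right) \left(-3133\right)^{2}) = - (-2278 + \left(22 - 53 \left(\left(-1\right) \left(- \frac{1}{6}\right)\right)^{2}\right) 9815689) = - (-2278 + \left(22 - \frac{53}{36}\right) 9815689) = - (-2278 + \frac{739}{36} \cdot 9815689) = - (-2278 + \frac{7253794171}{36}) = \left(-1\right) \frac{7253712163}{36} = - \frac{7253712163}{36}$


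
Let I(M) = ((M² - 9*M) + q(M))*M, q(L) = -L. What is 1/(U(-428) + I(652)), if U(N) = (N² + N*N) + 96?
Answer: 1/273283232 ≈ 3.6592e-9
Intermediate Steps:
U(N) = 96 + 2*N² (U(N) = (N² + N²) + 96 = 2*N² + 96 = 96 + 2*N²)
I(M) = M*(M² - 10*M) (I(M) = ((M² - 9*M) - M)*M = (M² - 10*M)*M = M*(M² - 10*M))
1/(U(-428) + I(652)) = 1/((96 + 2*(-428)²) + 652²*(-10 + 652)) = 1/((96 + 2*183184) + 425104*642) = 1/((96 + 366368) + 272916768) = 1/(366464 + 272916768) = 1/273283232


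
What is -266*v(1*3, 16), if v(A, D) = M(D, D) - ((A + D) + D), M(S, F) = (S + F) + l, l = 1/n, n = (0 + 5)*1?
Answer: 3724/5 ≈ 744.80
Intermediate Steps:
n = 5 (n = 5*1 = 5)
l = ⅕ (l = 1/5 = ⅕ ≈ 0.20000)
M(S, F) = ⅕ + F + S (M(S, F) = (S + F) + ⅕ = (F + S) + ⅕ = ⅕ + F + S)
v(A, D) = ⅕ - A (v(A, D) = (⅕ + D + D) - ((A + D) + D) = (⅕ + 2*D) - (A + 2*D) = (⅕ + 2*D) + (-A - 2*D) = ⅕ - A)
-266*v(1*3, 16) = -266*(⅕ - 3) = -266*(-14/5) = 3724/5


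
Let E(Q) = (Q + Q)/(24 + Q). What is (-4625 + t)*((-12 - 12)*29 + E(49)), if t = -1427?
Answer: 306896920/73 ≈ 4.2041e+6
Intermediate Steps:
E(Q) = 2*Q/(24 + Q) (E(Q) = (2*Q)/(24 + Q) = 2*Q/(24 + Q))
(-4625 + t)*((-12 - 12)*29 + E(49)) = (-4625 - 1427)*((-12 - 12)*29 + 2*49/(24 + 49)) = -6052*(-24*29 + 2*49/73) = -6052*(-696 + 2*49*(1/73)) = -6052*(-696 + 98/73) = -6052*(-50710/73) = 306896920/73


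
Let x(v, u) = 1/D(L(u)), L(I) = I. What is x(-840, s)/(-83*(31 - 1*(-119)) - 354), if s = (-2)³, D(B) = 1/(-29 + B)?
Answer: 37/12804 ≈ 0.0028897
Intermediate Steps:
s = -8
x(v, u) = -29 + u (x(v, u) = 1/(1/(-29 + u)) = -29 + u)
x(-840, s)/(-83*(31 - 1*(-119)) - 354) = (-29 - 8)/(-83*(31 - 1*(-119)) - 354) = -37/(-83*(31 + 119) - 354) = -37/(-83*150 - 354) = -37/(-12450 - 354) = -37/(-12804) = -37*(-1/12804) = 37/12804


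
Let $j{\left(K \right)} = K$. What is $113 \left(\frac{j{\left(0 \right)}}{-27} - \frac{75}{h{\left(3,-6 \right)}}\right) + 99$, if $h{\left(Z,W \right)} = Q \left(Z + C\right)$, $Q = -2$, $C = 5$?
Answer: $\frac{10059}{16} \approx 628.69$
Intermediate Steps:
$h{\left(Z,W \right)} = -10 - 2 Z$ ($h{\left(Z,W \right)} = - 2 \left(Z + 5\right) = - 2 \left(5 + Z\right) = -10 - 2 Z$)
$113 \left(\frac{j{\left(0 \right)}}{-27} - \frac{75}{h{\left(3,-6 \right)}}\right) + 99 = 113 \left(\frac{0}{-27} - \frac{75}{-10 - 6}\right) + 99 = 113 \left(0 \left(- \frac{1}{27}\right) - \frac{75}{-10 - 6}\right) + 99 = 113 \left(0 - \frac{75}{-16}\right) + 99 = 113 \left(0 - - \frac{75}{16}\right) + 99 = 113 \left(0 + \frac{75}{16}\right) + 99 = 113 \cdot \frac{75}{16} + 99 = \frac{8475}{16} + 99 = \frac{10059}{16}$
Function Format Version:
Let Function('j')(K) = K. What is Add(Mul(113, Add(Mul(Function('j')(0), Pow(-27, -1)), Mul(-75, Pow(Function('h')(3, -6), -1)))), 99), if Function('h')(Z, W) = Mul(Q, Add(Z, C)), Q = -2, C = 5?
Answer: Rational(10059, 16) ≈ 628.69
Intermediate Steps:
Function('h')(Z, W) = Add(-10, Mul(-2, Z)) (Function('h')(Z, W) = Mul(-2, Add(Z, 5)) = Mul(-2, Add(5, Z)) = Add(-10, Mul(-2, Z)))
Add(Mul(113, Add(Mul(Function('j')(0), Pow(-27, -1)), Mul(-75, Pow(Function('h')(3, -6), -1)))), 99) = Add(Mul(113, Add(Mul(0, Pow(-27, -1)), Mul(-75, Pow(Add(-10, Mul(-2, 3)), -1)))), 99) = Add(Mul(113, Add(Mul(0, Rational(-1, 27)), Mul(-75, Pow(Add(-10, -6), -1)))), 99) = Add(Mul(113, Add(0, Mul(-75, Pow(-16, -1)))), 99) = Add(Mul(113, Add(0, Mul(-75, Rational(-1, 16)))), 99) = Add(Mul(113, Add(0, Rational(75, 16))), 99) = Add(Mul(113, Rational(75, 16)), 99) = Add(Rational(8475, 16), 99) = Rational(10059, 16)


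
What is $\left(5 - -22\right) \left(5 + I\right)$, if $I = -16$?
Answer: $-297$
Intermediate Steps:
$\left(5 - -22\right) \left(5 + I\right) = \left(5 - -22\right) \left(5 - 16\right) = \left(5 + 22\right) \left(-11\right) = 27 \left(-11\right) = -297$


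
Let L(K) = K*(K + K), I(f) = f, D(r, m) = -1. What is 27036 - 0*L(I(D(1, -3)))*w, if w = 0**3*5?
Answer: 27036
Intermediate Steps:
L(K) = 2*K**2 (L(K) = K*(2*K) = 2*K**2)
w = 0 (w = 0*5 = 0)
27036 - 0*L(I(D(1, -3)))*w = 27036 - 0*(2*(-1)**2)*0 = 27036 - 0*(2*1)*0 = 27036 - 0*2*0 = 27036 - 0*0 = 27036 - 1*0 = 27036 + 0 = 27036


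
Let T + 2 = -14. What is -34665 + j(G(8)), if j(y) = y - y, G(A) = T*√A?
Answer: -34665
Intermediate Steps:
T = -16 (T = -2 - 14 = -16)
G(A) = -16*√A
j(y) = 0
-34665 + j(G(8)) = -34665 + 0 = -34665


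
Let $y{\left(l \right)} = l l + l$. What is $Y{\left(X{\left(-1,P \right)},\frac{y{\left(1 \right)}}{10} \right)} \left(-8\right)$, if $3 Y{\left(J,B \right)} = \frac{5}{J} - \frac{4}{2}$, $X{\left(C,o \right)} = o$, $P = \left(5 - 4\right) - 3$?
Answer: $12$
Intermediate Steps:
$P = -2$ ($P = 1 - 3 = -2$)
$y{\left(l \right)} = l + l^{2}$ ($y{\left(l \right)} = l^{2} + l = l + l^{2}$)
$Y{\left(J,B \right)} = - \frac{2}{3} + \frac{5}{3 J}$ ($Y{\left(J,B \right)} = \frac{\frac{5}{J} - \frac{4}{2}}{3} = \frac{\frac{5}{J} - 2}{3} = \frac{-2 + \frac{5}{J}}{3} = - \frac{2}{3} + \frac{5}{3 J}$)
$Y{\left(X{\left(-1,P \right)},\frac{y{\left(1 \right)}}{10} \right)} \left(-8\right) = \frac{5 - -4}{3 \left(-2\right)} \left(-8\right) = \frac{1}{3} \left(- \frac{1}{2}\right) \left(5 + 4\right) \left(-8\right) = \frac{1}{3} \left(- \frac{1}{2}\right) 9 \left(-8\right) = \left(- \frac{3}{2}\right) \left(-8\right) = 12$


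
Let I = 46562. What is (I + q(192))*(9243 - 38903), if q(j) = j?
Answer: -1386723640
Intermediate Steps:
(I + q(192))*(9243 - 38903) = (46562 + 192)*(9243 - 38903) = 46754*(-29660) = -1386723640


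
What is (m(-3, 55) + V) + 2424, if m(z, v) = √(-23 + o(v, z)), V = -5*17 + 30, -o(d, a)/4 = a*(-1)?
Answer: 2369 + I*√35 ≈ 2369.0 + 5.9161*I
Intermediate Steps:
o(d, a) = 4*a (o(d, a) = -4*a*(-1) = -(-4)*a = 4*a)
V = -55 (V = -85 + 30 = -55)
m(z, v) = √(-23 + 4*z)
(m(-3, 55) + V) + 2424 = (√(-23 + 4*(-3)) - 55) + 2424 = (√(-23 - 12) - 55) + 2424 = (√(-35) - 55) + 2424 = (I*√35 - 55) + 2424 = (-55 + I*√35) + 2424 = 2369 + I*√35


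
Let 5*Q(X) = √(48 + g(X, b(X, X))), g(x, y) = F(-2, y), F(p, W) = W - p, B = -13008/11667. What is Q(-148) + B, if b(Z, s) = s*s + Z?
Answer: -4336/3889 + √21806/5 ≈ 28.419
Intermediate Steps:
B = -4336/3889 (B = -13008*1/11667 = -4336/3889 ≈ -1.1149)
b(Z, s) = Z + s² (b(Z, s) = s² + Z = Z + s²)
g(x, y) = 2 + y (g(x, y) = y - 1*(-2) = y + 2 = 2 + y)
Q(X) = √(50 + X + X²)/5 (Q(X) = √(48 + (2 + (X + X²)))/5 = √(48 + (2 + X + X²))/5 = √(50 + X + X²)/5)
Q(-148) + B = √(50 - 148 + (-148)²)/5 - 4336/3889 = √(50 - 148 + 21904)/5 - 4336/3889 = √21806/5 - 4336/3889 = -4336/3889 + √21806/5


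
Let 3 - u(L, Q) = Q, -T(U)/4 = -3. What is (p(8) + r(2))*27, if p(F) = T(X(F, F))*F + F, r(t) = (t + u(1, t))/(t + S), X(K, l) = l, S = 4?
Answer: 5643/2 ≈ 2821.5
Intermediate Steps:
T(U) = 12 (T(U) = -4*(-3) = 12)
u(L, Q) = 3 - Q
r(t) = 3/(4 + t) (r(t) = (t + (3 - t))/(t + 4) = 3/(4 + t))
p(F) = 13*F (p(F) = 12*F + F = 13*F)
(p(8) + r(2))*27 = (13*8 + 3/(4 + 2))*27 = (104 + 3/6)*27 = (104 + 3*(⅙))*27 = (104 + ½)*27 = (209/2)*27 = 5643/2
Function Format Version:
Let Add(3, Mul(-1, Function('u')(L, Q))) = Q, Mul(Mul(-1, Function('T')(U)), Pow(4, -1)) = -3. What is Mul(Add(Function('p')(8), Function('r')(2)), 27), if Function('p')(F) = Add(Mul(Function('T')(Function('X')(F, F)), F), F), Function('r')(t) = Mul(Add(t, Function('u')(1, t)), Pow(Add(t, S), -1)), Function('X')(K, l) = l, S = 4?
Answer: Rational(5643, 2) ≈ 2821.5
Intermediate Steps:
Function('T')(U) = 12 (Function('T')(U) = Mul(-4, -3) = 12)
Function('u')(L, Q) = Add(3, Mul(-1, Q))
Function('r')(t) = Mul(3, Pow(Add(4, t), -1)) (Function('r')(t) = Mul(Add(t, Add(3, Mul(-1, t))), Pow(Add(t, 4), -1)) = Mul(3, Pow(Add(4, t), -1)))
Function('p')(F) = Mul(13, F) (Function('p')(F) = Add(Mul(12, F), F) = Mul(13, F))
Mul(Add(Function('p')(8), Function('r')(2)), 27) = Mul(Add(Mul(13, 8), Mul(3, Pow(Add(4, 2), -1))), 27) = Mul(Add(104, Mul(3, Pow(6, -1))), 27) = Mul(Add(104, Mul(3, Rational(1, 6))), 27) = Mul(Add(104, Rational(1, 2)), 27) = Mul(Rational(209, 2), 27) = Rational(5643, 2)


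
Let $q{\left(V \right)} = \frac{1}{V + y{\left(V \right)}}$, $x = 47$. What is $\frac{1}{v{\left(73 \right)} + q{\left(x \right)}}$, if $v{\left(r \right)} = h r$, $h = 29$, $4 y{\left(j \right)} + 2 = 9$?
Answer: $\frac{195}{412819} \approx 0.00047236$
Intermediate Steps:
$y{\left(j \right)} = \frac{7}{4}$ ($y{\left(j \right)} = - \frac{1}{2} + \frac{1}{4} \cdot 9 = - \frac{1}{2} + \frac{9}{4} = \frac{7}{4}$)
$v{\left(r \right)} = 29 r$
$q{\left(V \right)} = \frac{1}{\frac{7}{4} + V}$ ($q{\left(V \right)} = \frac{1}{V + \frac{7}{4}} = \frac{1}{\frac{7}{4} + V}$)
$\frac{1}{v{\left(73 \right)} + q{\left(x \right)}} = \frac{1}{29 \cdot 73 + \frac{4}{7 + 4 \cdot 47}} = \frac{1}{2117 + \frac{4}{7 + 188}} = \frac{1}{2117 + \frac{4}{195}} = \frac{1}{\frac{412819}{195}} = \frac{195}{412819}$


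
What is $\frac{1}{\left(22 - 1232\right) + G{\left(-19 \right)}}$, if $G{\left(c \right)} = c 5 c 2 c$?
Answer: $- \frac{1}{69800} \approx -1.4327 \cdot 10^{-5}$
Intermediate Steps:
$G{\left(c \right)} = 10 c^{3}$ ($G{\left(c \right)} = 5 c^{2} \cdot 2 c = 10 c^{3}$)
$\frac{1}{\left(22 - 1232\right) + G{\left(-19 \right)}} = \frac{1}{\left(22 - 1232\right) + 10 \left(-19\right)^{3}} = \frac{1}{\left(22 - 1232\right) + 10 \left(-6859\right)} = \frac{1}{-1210 - 68590} = \frac{1}{-69800} = - \frac{1}{69800}$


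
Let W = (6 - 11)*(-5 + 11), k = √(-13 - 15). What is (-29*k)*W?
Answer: 1740*I*√7 ≈ 4603.6*I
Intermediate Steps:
k = 2*I*√7 (k = √(-28) = 2*I*√7 ≈ 5.2915*I)
W = -30 (W = -5*6 = -30)
(-29*k)*W = -58*I*√7*(-30) = 1740*I*√7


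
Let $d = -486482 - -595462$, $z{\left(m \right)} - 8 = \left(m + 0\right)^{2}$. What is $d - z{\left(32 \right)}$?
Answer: $107948$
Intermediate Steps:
$z{\left(m \right)} = 8 + m^{2}$ ($z{\left(m \right)} = 8 + \left(m + 0\right)^{2} = 8 + m^{2}$)
$d = 108980$ ($d = -486482 + 595462 = 108980$)
$d - z{\left(32 \right)} = 108980 - \left(8 + 32^{2}\right) = 108980 - \left(8 + 1024\right) = 108980 - 1032 = 107948$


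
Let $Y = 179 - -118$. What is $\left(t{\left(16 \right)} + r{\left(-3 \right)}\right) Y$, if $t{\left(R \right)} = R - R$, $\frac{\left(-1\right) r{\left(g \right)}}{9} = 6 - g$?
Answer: $-24057$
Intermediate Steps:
$r{\left(g \right)} = -54 + 9 g$ ($r{\left(g \right)} = - 9 \left(6 - g\right) = -54 + 9 g$)
$Y = 297$ ($Y = 179 + 118 = 297$)
$t{\left(R \right)} = 0$
$\left(t{\left(16 \right)} + r{\left(-3 \right)}\right) Y = \left(0 + \left(-54 + 9 \left(-3\right)\right)\right) 297 = \left(0 - 81\right) 297 = \left(-81\right) 297 = -24057$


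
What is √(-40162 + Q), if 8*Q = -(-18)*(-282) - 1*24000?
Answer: I*√175186/2 ≈ 209.28*I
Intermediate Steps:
Q = -7269/2 (Q = (-(-18)*(-282) - 1*24000)/8 = (-1*5076 - 24000)/8 = (-5076 - 24000)/8 = (⅛)*(-29076) = -7269/2 ≈ -3634.5)
√(-40162 + Q) = √(-40162 - 7269/2) = √(-87593/2) = I*√175186/2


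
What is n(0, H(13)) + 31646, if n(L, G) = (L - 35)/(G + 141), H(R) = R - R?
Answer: 4462051/141 ≈ 31646.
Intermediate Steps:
H(R) = 0
n(L, G) = (-35 + L)/(141 + G)
n(0, H(13)) + 31646 = (-35 + 0)/(141 + 0) + 31646 = -35/141 + 31646 = 4462051/141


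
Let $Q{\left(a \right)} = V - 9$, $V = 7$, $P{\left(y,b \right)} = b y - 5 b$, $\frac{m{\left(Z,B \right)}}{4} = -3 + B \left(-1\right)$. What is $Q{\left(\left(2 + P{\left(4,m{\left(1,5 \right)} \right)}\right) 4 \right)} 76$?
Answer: $-152$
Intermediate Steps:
$m{\left(Z,B \right)} = -12 - 4 B$ ($m{\left(Z,B \right)} = 4 \left(-3 + B \left(-1\right)\right) = 4 \left(-3 - B\right) = -12 - 4 B$)
$P{\left(y,b \right)} = - 5 b + b y$
$Q{\left(a \right)} = -2$ ($Q{\left(a \right)} = 7 - 9 = -2$)
$Q{\left(\left(2 + P{\left(4,m{\left(1,5 \right)} \right)}\right) 4 \right)} 76 = \left(-2\right) 76 = -152$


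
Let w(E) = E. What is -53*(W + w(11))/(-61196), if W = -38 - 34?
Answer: -3233/61196 ≈ -0.052830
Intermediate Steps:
W = -72
-53*(W + w(11))/(-61196) = -53*(-72 + 11)/(-61196) = -53*(-61)*(-1/61196) = 3233*(-1/61196) = -3233/61196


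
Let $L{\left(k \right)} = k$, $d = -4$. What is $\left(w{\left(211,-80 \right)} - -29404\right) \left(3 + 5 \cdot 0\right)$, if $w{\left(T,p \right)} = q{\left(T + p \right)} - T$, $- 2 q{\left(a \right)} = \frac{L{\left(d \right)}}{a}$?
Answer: $\frac{11472855}{131} \approx 87579.0$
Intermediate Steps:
$q{\left(a \right)} = \frac{2}{a}$ ($q{\left(a \right)} = - \frac{\left(-4\right) \frac{1}{a}}{2} = \frac{2}{a}$)
$w{\left(T,p \right)} = - T + \frac{2}{T + p}$ ($w{\left(T,p \right)} = \frac{2}{T + p} - T = - T + \frac{2}{T + p}$)
$\left(w{\left(211,-80 \right)} - -29404\right) \left(3 + 5 \cdot 0\right) = \left(\frac{2 - 211 \left(211 - 80\right)}{211 - 80} - -29404\right) \left(3 + 5 \cdot 0\right) = \left(\frac{2 - 211 \cdot 131}{131} + 29404\right) \left(3 + 0\right) = \left(\frac{2 - 27641}{131} + 29404\right) 3 = \left(\frac{1}{131} \left(-27639\right) + 29404\right) 3 = \left(- \frac{27639}{131} + 29404\right) 3 = \frac{3824285}{131} \cdot 3 = \frac{11472855}{131}$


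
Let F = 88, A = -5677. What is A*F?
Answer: -499576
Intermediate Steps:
A*F = -5677*88 = -499576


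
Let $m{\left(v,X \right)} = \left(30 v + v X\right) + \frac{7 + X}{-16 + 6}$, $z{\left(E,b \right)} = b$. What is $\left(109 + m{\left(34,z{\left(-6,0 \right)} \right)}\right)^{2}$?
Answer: $\frac{127306089}{100} \approx 1.2731 \cdot 10^{6}$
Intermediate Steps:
$m{\left(v,X \right)} = - \frac{7}{10} + 30 v - \frac{X}{10} + X v$ ($m{\left(v,X \right)} = \left(30 v + X v\right) + \frac{7 + X}{-10} = \left(30 v + X v\right) + \left(7 + X\right) \left(- \frac{1}{10}\right) = \left(30 v + X v\right) - \left(\frac{7}{10} + \frac{X}{10}\right) = - \frac{7}{10} + 30 v - \frac{X}{10} + X v$)
$\left(109 + m{\left(34,z{\left(-6,0 \right)} \right)}\right)^{2} = \left(109 + \left(- \frac{7}{10} + 30 \cdot 34 - 0 + 0 \cdot 34\right)\right)^{2} = \left(109 + \left(- \frac{7}{10} + 1020 + 0 + 0\right)\right)^{2} = \left(109 + \frac{10193}{10}\right)^{2} = \left(\frac{11283}{10}\right)^{2} = \frac{127306089}{100}$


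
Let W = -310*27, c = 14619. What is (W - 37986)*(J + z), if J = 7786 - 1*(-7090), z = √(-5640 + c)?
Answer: -689591856 - 46356*√8979 ≈ -6.9398e+8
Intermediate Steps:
W = -8370
z = √8979 (z = √(-5640 + 14619) = √8979 ≈ 94.758)
J = 14876 (J = 7786 + 7090 = 14876)
(W - 37986)*(J + z) = (-8370 - 37986)*(14876 + √8979) = -46356*(14876 + √8979) = -689591856 - 46356*√8979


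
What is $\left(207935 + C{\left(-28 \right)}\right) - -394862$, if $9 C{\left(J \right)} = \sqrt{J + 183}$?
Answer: $602797 + \frac{\sqrt{155}}{9} \approx 6.028 \cdot 10^{5}$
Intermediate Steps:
$C{\left(J \right)} = \frac{\sqrt{183 + J}}{9}$ ($C{\left(J \right)} = \frac{\sqrt{J + 183}}{9} = \frac{\sqrt{183 + J}}{9}$)
$\left(207935 + C{\left(-28 \right)}\right) - -394862 = \left(207935 + \frac{\sqrt{183 - 28}}{9}\right) - -394862 = \left(207935 + \frac{\sqrt{155}}{9}\right) + 394862 = 602797 + \frac{\sqrt{155}}{9}$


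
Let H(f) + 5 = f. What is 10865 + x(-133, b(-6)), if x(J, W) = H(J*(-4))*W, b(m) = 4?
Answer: 12973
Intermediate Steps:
H(f) = -5 + f
x(J, W) = W*(-5 - 4*J) (x(J, W) = (-5 + J*(-4))*W = (-5 - 4*J)*W = W*(-5 - 4*J))
10865 + x(-133, b(-6)) = 10865 - 1*4*(5 + 4*(-133)) = 10865 - 1*4*(5 - 532) = 10865 - 1*4*(-527) = 10865 + 2108 = 12973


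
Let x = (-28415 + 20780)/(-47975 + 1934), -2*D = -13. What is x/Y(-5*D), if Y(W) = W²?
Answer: 2036/12968215 ≈ 0.00015700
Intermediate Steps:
D = 13/2 (D = -½*(-13) = 13/2 ≈ 6.5000)
x = 2545/15347 (x = -7635/(-46041) = -7635*(-1/46041) = 2545/15347 ≈ 0.16583)
x/Y(-5*D) = 2545/(15347*((-5*13/2)²)) = 2545/(15347*((-65/2)²)) = 2545/(15347*(4225/4)) = (2545/15347)*(4/4225) = 2036/12968215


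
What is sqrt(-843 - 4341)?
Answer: 72*I ≈ 72.0*I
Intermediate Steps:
sqrt(-843 - 4341) = sqrt(-5184) = 72*I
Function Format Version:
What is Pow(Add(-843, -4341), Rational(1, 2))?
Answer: Mul(72, I) ≈ Mul(72.000, I)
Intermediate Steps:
Pow(Add(-843, -4341), Rational(1, 2)) = Pow(-5184, Rational(1, 2)) = Mul(72, I)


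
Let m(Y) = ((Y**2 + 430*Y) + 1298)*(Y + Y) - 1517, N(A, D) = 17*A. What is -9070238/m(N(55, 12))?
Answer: -9070238/2389059993 ≈ -0.0037966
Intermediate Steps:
m(Y) = -1517 + 2*Y*(1298 + Y**2 + 430*Y) (m(Y) = (1298 + Y**2 + 430*Y)*(2*Y) - 1517 = 2*Y*(1298 + Y**2 + 430*Y) - 1517 = -1517 + 2*Y*(1298 + Y**2 + 430*Y))
-9070238/m(N(55, 12)) = -9070238/(-1517 + 2*(17*55)**3 + 860*(17*55)**2 + 2596*(17*55)) = -9070238/(-1517 + 2*935**3 + 860*935**2 + 2596*935) = -9070238/(-1517 + 2*817400375 + 860*874225 + 2427260) = -9070238/(-1517 + 1634800750 + 751833500 + 2427260) = -9070238/2389059993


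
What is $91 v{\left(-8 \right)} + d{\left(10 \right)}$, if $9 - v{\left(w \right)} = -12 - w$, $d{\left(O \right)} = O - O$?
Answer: $1183$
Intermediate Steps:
$d{\left(O \right)} = 0$
$v{\left(w \right)} = 21 + w$ ($v{\left(w \right)} = 9 - \left(-12 - w\right) = 9 + \left(12 + w\right) = 21 + w$)
$91 v{\left(-8 \right)} + d{\left(10 \right)} = 91 \left(21 - 8\right) + 0 = 91 \cdot 13 + 0 = 1183 + 0 = 1183$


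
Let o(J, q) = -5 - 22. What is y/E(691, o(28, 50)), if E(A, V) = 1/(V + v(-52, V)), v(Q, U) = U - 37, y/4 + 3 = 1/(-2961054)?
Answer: 1616735666/1480527 ≈ 1092.0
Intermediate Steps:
o(J, q) = -27
y = -17766326/1480527 (y = -12 + 4/(-2961054) = -12 + 4*(-1/2961054) = -12 - 2/1480527 = -17766326/1480527 ≈ -12.000)
v(Q, U) = -37 + U
E(A, V) = 1/(-37 + 2*V) (E(A, V) = 1/(V + (-37 + V)) = 1/(-37 + 2*V))
y/E(691, o(28, 50)) = -17766326/(1480527*(1/(-37 + 2*(-27)))) = -17766326/(1480527*(1/(-37 - 54))) = -17766326/(1480527*(1/(-91))) = -17766326/(1480527*(-1/91)) = -17766326/1480527*(-91) = 1616735666/1480527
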